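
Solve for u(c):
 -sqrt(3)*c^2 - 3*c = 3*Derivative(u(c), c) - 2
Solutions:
 u(c) = C1 - sqrt(3)*c^3/9 - c^2/2 + 2*c/3


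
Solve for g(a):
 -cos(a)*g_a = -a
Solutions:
 g(a) = C1 + Integral(a/cos(a), a)


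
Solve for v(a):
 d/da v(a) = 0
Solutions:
 v(a) = C1


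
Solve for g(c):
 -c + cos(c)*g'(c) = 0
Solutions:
 g(c) = C1 + Integral(c/cos(c), c)


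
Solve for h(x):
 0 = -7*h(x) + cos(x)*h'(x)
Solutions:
 h(x) = C1*sqrt(sin(x) + 1)*(sin(x)^3 + 3*sin(x)^2 + 3*sin(x) + 1)/(sqrt(sin(x) - 1)*(sin(x)^3 - 3*sin(x)^2 + 3*sin(x) - 1))


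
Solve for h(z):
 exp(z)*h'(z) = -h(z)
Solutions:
 h(z) = C1*exp(exp(-z))


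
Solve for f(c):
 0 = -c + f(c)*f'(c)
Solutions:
 f(c) = -sqrt(C1 + c^2)
 f(c) = sqrt(C1 + c^2)


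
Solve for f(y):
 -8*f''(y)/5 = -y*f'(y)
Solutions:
 f(y) = C1 + C2*erfi(sqrt(5)*y/4)


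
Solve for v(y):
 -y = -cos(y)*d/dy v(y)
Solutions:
 v(y) = C1 + Integral(y/cos(y), y)


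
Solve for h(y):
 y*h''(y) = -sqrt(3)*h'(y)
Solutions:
 h(y) = C1 + C2*y^(1 - sqrt(3))


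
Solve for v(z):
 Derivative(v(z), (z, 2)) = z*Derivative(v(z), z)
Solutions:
 v(z) = C1 + C2*erfi(sqrt(2)*z/2)


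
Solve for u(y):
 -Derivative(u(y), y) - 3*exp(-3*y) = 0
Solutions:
 u(y) = C1 + exp(-3*y)


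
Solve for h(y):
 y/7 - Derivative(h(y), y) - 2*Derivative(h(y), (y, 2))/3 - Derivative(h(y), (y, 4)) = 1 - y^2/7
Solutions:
 h(y) = C1 + C2*exp(2^(1/3)*y*(-4/(27 + sqrt(761))^(1/3) + 2^(1/3)*(27 + sqrt(761))^(1/3))/12)*sin(2^(1/3)*sqrt(3)*y*(4/(27 + sqrt(761))^(1/3) + 2^(1/3)*(27 + sqrt(761))^(1/3))/12) + C3*exp(2^(1/3)*y*(-4/(27 + sqrt(761))^(1/3) + 2^(1/3)*(27 + sqrt(761))^(1/3))/12)*cos(2^(1/3)*sqrt(3)*y*(4/(27 + sqrt(761))^(1/3) + 2^(1/3)*(27 + sqrt(761))^(1/3))/12) + C4*exp(-2^(1/3)*y*(-4/(27 + sqrt(761))^(1/3) + 2^(1/3)*(27 + sqrt(761))^(1/3))/6) + y^3/21 - y^2/42 - 61*y/63


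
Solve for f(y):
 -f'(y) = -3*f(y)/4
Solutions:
 f(y) = C1*exp(3*y/4)


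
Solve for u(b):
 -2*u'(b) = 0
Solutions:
 u(b) = C1


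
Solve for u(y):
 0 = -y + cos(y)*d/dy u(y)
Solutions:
 u(y) = C1 + Integral(y/cos(y), y)


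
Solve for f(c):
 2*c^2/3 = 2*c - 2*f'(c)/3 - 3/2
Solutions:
 f(c) = C1 - c^3/3 + 3*c^2/2 - 9*c/4


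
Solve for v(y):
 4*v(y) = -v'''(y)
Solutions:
 v(y) = C3*exp(-2^(2/3)*y) + (C1*sin(2^(2/3)*sqrt(3)*y/2) + C2*cos(2^(2/3)*sqrt(3)*y/2))*exp(2^(2/3)*y/2)


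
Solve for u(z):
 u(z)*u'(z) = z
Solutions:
 u(z) = -sqrt(C1 + z^2)
 u(z) = sqrt(C1 + z^2)


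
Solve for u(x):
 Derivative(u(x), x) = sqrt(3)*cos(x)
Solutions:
 u(x) = C1 + sqrt(3)*sin(x)


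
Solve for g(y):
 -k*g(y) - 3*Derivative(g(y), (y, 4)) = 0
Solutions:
 g(y) = C1*exp(-3^(3/4)*y*(-k)^(1/4)/3) + C2*exp(3^(3/4)*y*(-k)^(1/4)/3) + C3*exp(-3^(3/4)*I*y*(-k)^(1/4)/3) + C4*exp(3^(3/4)*I*y*(-k)^(1/4)/3)


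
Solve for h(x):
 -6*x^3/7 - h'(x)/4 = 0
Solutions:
 h(x) = C1 - 6*x^4/7


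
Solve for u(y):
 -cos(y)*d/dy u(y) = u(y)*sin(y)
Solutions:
 u(y) = C1*cos(y)


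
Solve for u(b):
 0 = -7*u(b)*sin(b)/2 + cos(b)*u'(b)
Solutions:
 u(b) = C1/cos(b)^(7/2)


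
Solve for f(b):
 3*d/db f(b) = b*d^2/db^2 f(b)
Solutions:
 f(b) = C1 + C2*b^4


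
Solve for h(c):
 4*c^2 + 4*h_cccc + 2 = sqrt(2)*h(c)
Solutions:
 h(c) = C1*exp(-2^(5/8)*c/2) + C2*exp(2^(5/8)*c/2) + C3*sin(2^(5/8)*c/2) + C4*cos(2^(5/8)*c/2) + 2*sqrt(2)*c^2 + sqrt(2)


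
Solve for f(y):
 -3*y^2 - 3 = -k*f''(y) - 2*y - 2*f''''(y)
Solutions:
 f(y) = C1 + C2*y + C3*exp(-sqrt(2)*y*sqrt(-k)/2) + C4*exp(sqrt(2)*y*sqrt(-k)/2) + y^4/(4*k) - y^3/(3*k) + y^2*(3/2 - 6/k)/k


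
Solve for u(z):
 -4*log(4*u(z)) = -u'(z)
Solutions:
 -Integral(1/(log(_y) + 2*log(2)), (_y, u(z)))/4 = C1 - z


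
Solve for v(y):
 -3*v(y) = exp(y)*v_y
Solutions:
 v(y) = C1*exp(3*exp(-y))


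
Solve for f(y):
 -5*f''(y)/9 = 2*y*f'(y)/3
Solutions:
 f(y) = C1 + C2*erf(sqrt(15)*y/5)


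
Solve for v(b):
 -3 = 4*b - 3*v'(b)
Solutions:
 v(b) = C1 + 2*b^2/3 + b


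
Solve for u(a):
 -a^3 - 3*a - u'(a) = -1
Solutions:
 u(a) = C1 - a^4/4 - 3*a^2/2 + a


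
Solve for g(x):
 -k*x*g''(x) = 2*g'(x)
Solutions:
 g(x) = C1 + x^(((re(k) - 2)*re(k) + im(k)^2)/(re(k)^2 + im(k)^2))*(C2*sin(2*log(x)*Abs(im(k))/(re(k)^2 + im(k)^2)) + C3*cos(2*log(x)*im(k)/(re(k)^2 + im(k)^2)))


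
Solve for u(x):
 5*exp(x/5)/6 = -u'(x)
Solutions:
 u(x) = C1 - 25*exp(x/5)/6


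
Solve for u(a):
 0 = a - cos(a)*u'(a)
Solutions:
 u(a) = C1 + Integral(a/cos(a), a)


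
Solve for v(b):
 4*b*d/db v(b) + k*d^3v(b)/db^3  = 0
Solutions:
 v(b) = C1 + Integral(C2*airyai(2^(2/3)*b*(-1/k)^(1/3)) + C3*airybi(2^(2/3)*b*(-1/k)^(1/3)), b)


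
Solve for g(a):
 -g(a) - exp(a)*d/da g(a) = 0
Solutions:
 g(a) = C1*exp(exp(-a))


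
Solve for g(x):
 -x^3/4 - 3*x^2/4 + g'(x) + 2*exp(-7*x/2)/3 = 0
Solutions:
 g(x) = C1 + x^4/16 + x^3/4 + 4*exp(-7*x/2)/21


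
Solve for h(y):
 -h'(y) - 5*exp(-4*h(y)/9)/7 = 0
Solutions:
 h(y) = 9*log(-I*(C1 - 20*y/63)^(1/4))
 h(y) = 9*log(I*(C1 - 20*y/63)^(1/4))
 h(y) = 9*log(-(C1 - 20*y/63)^(1/4))
 h(y) = 9*log(C1 - 20*y/63)/4


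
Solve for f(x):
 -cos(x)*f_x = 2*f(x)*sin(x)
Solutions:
 f(x) = C1*cos(x)^2


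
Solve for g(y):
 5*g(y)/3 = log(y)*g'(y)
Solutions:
 g(y) = C1*exp(5*li(y)/3)


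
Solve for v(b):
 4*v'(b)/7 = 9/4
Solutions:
 v(b) = C1 + 63*b/16


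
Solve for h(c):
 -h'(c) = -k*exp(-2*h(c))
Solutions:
 h(c) = log(-sqrt(C1 + 2*c*k))
 h(c) = log(C1 + 2*c*k)/2


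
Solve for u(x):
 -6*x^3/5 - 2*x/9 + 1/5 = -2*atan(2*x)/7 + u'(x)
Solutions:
 u(x) = C1 - 3*x^4/10 - x^2/9 + 2*x*atan(2*x)/7 + x/5 - log(4*x^2 + 1)/14


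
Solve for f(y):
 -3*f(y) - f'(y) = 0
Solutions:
 f(y) = C1*exp(-3*y)


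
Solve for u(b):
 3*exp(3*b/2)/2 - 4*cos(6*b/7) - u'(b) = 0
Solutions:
 u(b) = C1 + exp(3*b/2) - 14*sin(6*b/7)/3


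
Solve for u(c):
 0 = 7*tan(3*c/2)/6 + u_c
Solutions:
 u(c) = C1 + 7*log(cos(3*c/2))/9


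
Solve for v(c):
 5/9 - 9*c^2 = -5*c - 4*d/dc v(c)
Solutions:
 v(c) = C1 + 3*c^3/4 - 5*c^2/8 - 5*c/36


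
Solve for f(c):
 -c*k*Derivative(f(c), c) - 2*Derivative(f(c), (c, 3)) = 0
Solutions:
 f(c) = C1 + Integral(C2*airyai(2^(2/3)*c*(-k)^(1/3)/2) + C3*airybi(2^(2/3)*c*(-k)^(1/3)/2), c)


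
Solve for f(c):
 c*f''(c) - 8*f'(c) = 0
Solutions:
 f(c) = C1 + C2*c^9


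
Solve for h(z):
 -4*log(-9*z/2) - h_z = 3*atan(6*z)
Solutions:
 h(z) = C1 - 4*z*log(-z) - 3*z*atan(6*z) - 8*z*log(3) + 4*z*log(2) + 4*z + log(36*z^2 + 1)/4


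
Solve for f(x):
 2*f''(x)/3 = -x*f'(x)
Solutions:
 f(x) = C1 + C2*erf(sqrt(3)*x/2)


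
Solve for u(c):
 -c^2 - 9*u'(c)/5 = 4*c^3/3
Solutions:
 u(c) = C1 - 5*c^4/27 - 5*c^3/27


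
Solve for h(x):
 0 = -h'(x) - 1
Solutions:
 h(x) = C1 - x


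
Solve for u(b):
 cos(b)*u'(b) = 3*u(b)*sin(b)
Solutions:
 u(b) = C1/cos(b)^3


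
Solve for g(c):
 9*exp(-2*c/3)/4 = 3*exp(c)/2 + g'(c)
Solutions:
 g(c) = C1 - 3*exp(c)/2 - 27*exp(-2*c/3)/8


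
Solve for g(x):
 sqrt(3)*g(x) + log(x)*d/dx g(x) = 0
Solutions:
 g(x) = C1*exp(-sqrt(3)*li(x))


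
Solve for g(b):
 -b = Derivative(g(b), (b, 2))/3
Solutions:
 g(b) = C1 + C2*b - b^3/2


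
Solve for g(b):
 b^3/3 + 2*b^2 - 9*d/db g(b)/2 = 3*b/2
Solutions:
 g(b) = C1 + b^4/54 + 4*b^3/27 - b^2/6


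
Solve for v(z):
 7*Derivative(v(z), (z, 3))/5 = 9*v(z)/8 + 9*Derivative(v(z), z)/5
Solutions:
 v(z) = C1*exp(-z*(8*3^(2/3)*98^(1/3)/(sqrt(5649) + 105)^(1/3) + 84^(1/3)*(sqrt(5649) + 105)^(1/3))/56)*sin(3^(1/6)*z*(-28^(1/3)*3^(2/3)*(sqrt(5649) + 105)^(1/3) + 24*98^(1/3)/(sqrt(5649) + 105)^(1/3))/56) + C2*exp(-z*(8*3^(2/3)*98^(1/3)/(sqrt(5649) + 105)^(1/3) + 84^(1/3)*(sqrt(5649) + 105)^(1/3))/56)*cos(3^(1/6)*z*(-28^(1/3)*3^(2/3)*(sqrt(5649) + 105)^(1/3) + 24*98^(1/3)/(sqrt(5649) + 105)^(1/3))/56) + C3*exp(z*(8*3^(2/3)*98^(1/3)/(sqrt(5649) + 105)^(1/3) + 84^(1/3)*(sqrt(5649) + 105)^(1/3))/28)


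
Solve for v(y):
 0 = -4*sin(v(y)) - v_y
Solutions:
 v(y) = -acos((-C1 - exp(8*y))/(C1 - exp(8*y))) + 2*pi
 v(y) = acos((-C1 - exp(8*y))/(C1 - exp(8*y)))


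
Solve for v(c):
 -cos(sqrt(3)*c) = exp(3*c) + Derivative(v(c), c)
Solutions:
 v(c) = C1 - exp(3*c)/3 - sqrt(3)*sin(sqrt(3)*c)/3


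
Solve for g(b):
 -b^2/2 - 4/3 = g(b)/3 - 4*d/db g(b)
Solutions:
 g(b) = C1*exp(b/12) - 3*b^2/2 - 36*b - 436


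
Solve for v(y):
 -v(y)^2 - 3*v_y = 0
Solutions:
 v(y) = 3/(C1 + y)


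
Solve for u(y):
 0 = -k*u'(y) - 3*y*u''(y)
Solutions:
 u(y) = C1 + y^(1 - re(k)/3)*(C2*sin(log(y)*Abs(im(k))/3) + C3*cos(log(y)*im(k)/3))


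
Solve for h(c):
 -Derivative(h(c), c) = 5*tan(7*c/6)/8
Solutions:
 h(c) = C1 + 15*log(cos(7*c/6))/28


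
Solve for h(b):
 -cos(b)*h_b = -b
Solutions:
 h(b) = C1 + Integral(b/cos(b), b)


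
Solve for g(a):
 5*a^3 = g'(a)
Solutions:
 g(a) = C1 + 5*a^4/4


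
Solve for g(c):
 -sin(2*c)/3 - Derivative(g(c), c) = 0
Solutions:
 g(c) = C1 + cos(2*c)/6


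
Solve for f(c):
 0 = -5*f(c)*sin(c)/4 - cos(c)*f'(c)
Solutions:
 f(c) = C1*cos(c)^(5/4)


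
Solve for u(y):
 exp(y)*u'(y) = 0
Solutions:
 u(y) = C1


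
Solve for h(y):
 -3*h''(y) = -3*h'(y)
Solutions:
 h(y) = C1 + C2*exp(y)


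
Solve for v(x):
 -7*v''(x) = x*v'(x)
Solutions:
 v(x) = C1 + C2*erf(sqrt(14)*x/14)


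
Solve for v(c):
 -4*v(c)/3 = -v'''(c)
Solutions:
 v(c) = C3*exp(6^(2/3)*c/3) + (C1*sin(2^(2/3)*3^(1/6)*c/2) + C2*cos(2^(2/3)*3^(1/6)*c/2))*exp(-6^(2/3)*c/6)


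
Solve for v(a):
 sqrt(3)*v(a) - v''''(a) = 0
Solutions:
 v(a) = C1*exp(-3^(1/8)*a) + C2*exp(3^(1/8)*a) + C3*sin(3^(1/8)*a) + C4*cos(3^(1/8)*a)


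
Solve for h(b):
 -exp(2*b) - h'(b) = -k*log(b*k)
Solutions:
 h(b) = C1 + b*k*log(b*k) - b*k - exp(2*b)/2


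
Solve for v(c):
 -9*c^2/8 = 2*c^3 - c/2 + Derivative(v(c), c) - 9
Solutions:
 v(c) = C1 - c^4/2 - 3*c^3/8 + c^2/4 + 9*c


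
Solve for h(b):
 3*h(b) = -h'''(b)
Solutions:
 h(b) = C3*exp(-3^(1/3)*b) + (C1*sin(3^(5/6)*b/2) + C2*cos(3^(5/6)*b/2))*exp(3^(1/3)*b/2)


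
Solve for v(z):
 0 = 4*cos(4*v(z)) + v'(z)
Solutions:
 v(z) = -asin((C1 + exp(32*z))/(C1 - exp(32*z)))/4 + pi/4
 v(z) = asin((C1 + exp(32*z))/(C1 - exp(32*z)))/4


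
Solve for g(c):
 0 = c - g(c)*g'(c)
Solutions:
 g(c) = -sqrt(C1 + c^2)
 g(c) = sqrt(C1 + c^2)


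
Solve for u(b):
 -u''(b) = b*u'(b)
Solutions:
 u(b) = C1 + C2*erf(sqrt(2)*b/2)


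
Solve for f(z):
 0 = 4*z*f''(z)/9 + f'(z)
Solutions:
 f(z) = C1 + C2/z^(5/4)


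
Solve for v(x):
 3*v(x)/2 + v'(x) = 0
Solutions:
 v(x) = C1*exp(-3*x/2)


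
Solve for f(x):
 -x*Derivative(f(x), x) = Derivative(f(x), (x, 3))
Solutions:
 f(x) = C1 + Integral(C2*airyai(-x) + C3*airybi(-x), x)


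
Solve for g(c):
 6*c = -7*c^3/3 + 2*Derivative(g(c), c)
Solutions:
 g(c) = C1 + 7*c^4/24 + 3*c^2/2


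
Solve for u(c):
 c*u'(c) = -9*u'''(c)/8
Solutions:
 u(c) = C1 + Integral(C2*airyai(-2*3^(1/3)*c/3) + C3*airybi(-2*3^(1/3)*c/3), c)


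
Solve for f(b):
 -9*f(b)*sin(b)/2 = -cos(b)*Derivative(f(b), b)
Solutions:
 f(b) = C1/cos(b)^(9/2)


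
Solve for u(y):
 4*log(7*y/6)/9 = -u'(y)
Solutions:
 u(y) = C1 - 4*y*log(y)/9 - 4*y*log(7)/9 + 4*y/9 + 4*y*log(6)/9


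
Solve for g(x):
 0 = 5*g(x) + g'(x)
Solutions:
 g(x) = C1*exp(-5*x)


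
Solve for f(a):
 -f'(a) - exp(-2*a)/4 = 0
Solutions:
 f(a) = C1 + exp(-2*a)/8


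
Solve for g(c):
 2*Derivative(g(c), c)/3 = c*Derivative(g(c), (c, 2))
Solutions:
 g(c) = C1 + C2*c^(5/3)


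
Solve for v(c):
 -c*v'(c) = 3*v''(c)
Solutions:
 v(c) = C1 + C2*erf(sqrt(6)*c/6)


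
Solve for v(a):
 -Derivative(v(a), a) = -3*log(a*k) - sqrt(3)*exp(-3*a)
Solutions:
 v(a) = C1 + 3*a*log(a*k) - 3*a - sqrt(3)*exp(-3*a)/3


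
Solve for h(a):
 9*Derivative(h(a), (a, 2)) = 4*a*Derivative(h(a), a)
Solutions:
 h(a) = C1 + C2*erfi(sqrt(2)*a/3)


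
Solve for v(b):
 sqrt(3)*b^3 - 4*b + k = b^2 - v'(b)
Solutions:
 v(b) = C1 - sqrt(3)*b^4/4 + b^3/3 + 2*b^2 - b*k


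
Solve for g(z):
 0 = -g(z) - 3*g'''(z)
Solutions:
 g(z) = C3*exp(-3^(2/3)*z/3) + (C1*sin(3^(1/6)*z/2) + C2*cos(3^(1/6)*z/2))*exp(3^(2/3)*z/6)


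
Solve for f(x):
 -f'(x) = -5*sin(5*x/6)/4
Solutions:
 f(x) = C1 - 3*cos(5*x/6)/2


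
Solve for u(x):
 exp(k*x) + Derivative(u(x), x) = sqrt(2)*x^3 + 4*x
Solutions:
 u(x) = C1 + sqrt(2)*x^4/4 + 2*x^2 - exp(k*x)/k


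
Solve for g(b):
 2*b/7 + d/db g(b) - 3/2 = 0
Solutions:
 g(b) = C1 - b^2/7 + 3*b/2


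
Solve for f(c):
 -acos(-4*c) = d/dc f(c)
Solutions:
 f(c) = C1 - c*acos(-4*c) - sqrt(1 - 16*c^2)/4


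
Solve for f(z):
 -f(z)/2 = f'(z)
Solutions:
 f(z) = C1*exp(-z/2)


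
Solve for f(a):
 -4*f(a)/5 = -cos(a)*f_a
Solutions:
 f(a) = C1*(sin(a) + 1)^(2/5)/(sin(a) - 1)^(2/5)


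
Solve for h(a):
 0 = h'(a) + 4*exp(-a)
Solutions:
 h(a) = C1 + 4*exp(-a)


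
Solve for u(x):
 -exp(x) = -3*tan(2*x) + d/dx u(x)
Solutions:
 u(x) = C1 - exp(x) - 3*log(cos(2*x))/2


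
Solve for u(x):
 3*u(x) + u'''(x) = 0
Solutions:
 u(x) = C3*exp(-3^(1/3)*x) + (C1*sin(3^(5/6)*x/2) + C2*cos(3^(5/6)*x/2))*exp(3^(1/3)*x/2)


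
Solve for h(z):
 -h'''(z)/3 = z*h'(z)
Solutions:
 h(z) = C1 + Integral(C2*airyai(-3^(1/3)*z) + C3*airybi(-3^(1/3)*z), z)


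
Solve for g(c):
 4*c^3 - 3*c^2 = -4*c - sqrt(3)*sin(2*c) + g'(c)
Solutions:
 g(c) = C1 + c^4 - c^3 + 2*c^2 - sqrt(3)*cos(2*c)/2


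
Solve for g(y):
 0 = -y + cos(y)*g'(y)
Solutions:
 g(y) = C1 + Integral(y/cos(y), y)


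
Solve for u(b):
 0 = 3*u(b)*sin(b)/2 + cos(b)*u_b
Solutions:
 u(b) = C1*cos(b)^(3/2)


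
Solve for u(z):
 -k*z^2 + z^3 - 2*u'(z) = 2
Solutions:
 u(z) = C1 - k*z^3/6 + z^4/8 - z


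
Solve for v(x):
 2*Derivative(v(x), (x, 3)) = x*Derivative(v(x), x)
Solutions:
 v(x) = C1 + Integral(C2*airyai(2^(2/3)*x/2) + C3*airybi(2^(2/3)*x/2), x)


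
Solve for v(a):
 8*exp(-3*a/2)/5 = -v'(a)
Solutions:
 v(a) = C1 + 16*exp(-3*a/2)/15


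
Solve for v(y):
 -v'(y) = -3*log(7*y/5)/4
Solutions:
 v(y) = C1 + 3*y*log(y)/4 - 3*y*log(5)/4 - 3*y/4 + 3*y*log(7)/4


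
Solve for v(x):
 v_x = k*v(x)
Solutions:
 v(x) = C1*exp(k*x)


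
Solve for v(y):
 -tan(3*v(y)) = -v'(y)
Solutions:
 v(y) = -asin(C1*exp(3*y))/3 + pi/3
 v(y) = asin(C1*exp(3*y))/3


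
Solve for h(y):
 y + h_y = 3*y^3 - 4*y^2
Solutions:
 h(y) = C1 + 3*y^4/4 - 4*y^3/3 - y^2/2


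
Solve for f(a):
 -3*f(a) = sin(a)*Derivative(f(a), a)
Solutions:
 f(a) = C1*(cos(a) + 1)^(3/2)/(cos(a) - 1)^(3/2)


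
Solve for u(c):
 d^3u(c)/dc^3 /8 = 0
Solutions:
 u(c) = C1 + C2*c + C3*c^2


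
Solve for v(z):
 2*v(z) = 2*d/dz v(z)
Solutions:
 v(z) = C1*exp(z)


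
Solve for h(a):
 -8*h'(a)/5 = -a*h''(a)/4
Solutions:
 h(a) = C1 + C2*a^(37/5)


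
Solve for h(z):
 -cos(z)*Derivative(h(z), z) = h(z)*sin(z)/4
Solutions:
 h(z) = C1*cos(z)^(1/4)


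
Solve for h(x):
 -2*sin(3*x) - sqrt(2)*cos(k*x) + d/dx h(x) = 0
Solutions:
 h(x) = C1 - 2*cos(3*x)/3 + sqrt(2)*sin(k*x)/k


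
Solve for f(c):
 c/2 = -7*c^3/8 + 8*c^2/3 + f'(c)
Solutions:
 f(c) = C1 + 7*c^4/32 - 8*c^3/9 + c^2/4


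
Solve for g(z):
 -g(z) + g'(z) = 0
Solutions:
 g(z) = C1*exp(z)


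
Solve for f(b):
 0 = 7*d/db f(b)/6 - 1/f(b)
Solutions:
 f(b) = -sqrt(C1 + 84*b)/7
 f(b) = sqrt(C1 + 84*b)/7


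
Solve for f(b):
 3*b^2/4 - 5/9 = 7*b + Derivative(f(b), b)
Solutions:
 f(b) = C1 + b^3/4 - 7*b^2/2 - 5*b/9


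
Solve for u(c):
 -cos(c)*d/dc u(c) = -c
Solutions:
 u(c) = C1 + Integral(c/cos(c), c)


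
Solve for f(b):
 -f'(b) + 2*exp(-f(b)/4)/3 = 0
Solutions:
 f(b) = 4*log(C1 + b/6)


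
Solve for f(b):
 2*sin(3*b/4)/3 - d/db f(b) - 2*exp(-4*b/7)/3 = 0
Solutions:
 f(b) = C1 - 8*cos(3*b/4)/9 + 7*exp(-4*b/7)/6


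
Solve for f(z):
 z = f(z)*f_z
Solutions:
 f(z) = -sqrt(C1 + z^2)
 f(z) = sqrt(C1 + z^2)


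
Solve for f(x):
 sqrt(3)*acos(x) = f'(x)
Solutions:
 f(x) = C1 + sqrt(3)*(x*acos(x) - sqrt(1 - x^2))


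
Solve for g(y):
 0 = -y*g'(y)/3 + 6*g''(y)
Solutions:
 g(y) = C1 + C2*erfi(y/6)


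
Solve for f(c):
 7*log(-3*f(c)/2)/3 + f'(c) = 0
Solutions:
 3*Integral(1/(log(-_y) - log(2) + log(3)), (_y, f(c)))/7 = C1 - c


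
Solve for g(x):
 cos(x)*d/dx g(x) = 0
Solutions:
 g(x) = C1


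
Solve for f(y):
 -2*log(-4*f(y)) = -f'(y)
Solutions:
 -Integral(1/(log(-_y) + 2*log(2)), (_y, f(y)))/2 = C1 - y


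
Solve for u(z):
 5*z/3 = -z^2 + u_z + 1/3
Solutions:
 u(z) = C1 + z^3/3 + 5*z^2/6 - z/3


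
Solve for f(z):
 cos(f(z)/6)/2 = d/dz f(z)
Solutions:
 -z/2 - 3*log(sin(f(z)/6) - 1) + 3*log(sin(f(z)/6) + 1) = C1


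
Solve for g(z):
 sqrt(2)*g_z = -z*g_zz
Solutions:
 g(z) = C1 + C2*z^(1 - sqrt(2))


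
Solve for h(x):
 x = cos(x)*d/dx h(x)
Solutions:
 h(x) = C1 + Integral(x/cos(x), x)


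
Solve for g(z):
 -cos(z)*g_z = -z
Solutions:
 g(z) = C1 + Integral(z/cos(z), z)


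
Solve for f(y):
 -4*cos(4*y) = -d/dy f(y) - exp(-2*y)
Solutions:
 f(y) = C1 + sin(4*y) + exp(-2*y)/2


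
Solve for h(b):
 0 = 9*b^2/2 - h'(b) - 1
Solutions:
 h(b) = C1 + 3*b^3/2 - b


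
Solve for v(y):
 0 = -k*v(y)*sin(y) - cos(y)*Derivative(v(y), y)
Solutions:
 v(y) = C1*exp(k*log(cos(y)))


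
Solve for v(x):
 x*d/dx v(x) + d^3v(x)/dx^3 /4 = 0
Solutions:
 v(x) = C1 + Integral(C2*airyai(-2^(2/3)*x) + C3*airybi(-2^(2/3)*x), x)


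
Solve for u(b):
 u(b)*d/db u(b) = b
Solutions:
 u(b) = -sqrt(C1 + b^2)
 u(b) = sqrt(C1 + b^2)


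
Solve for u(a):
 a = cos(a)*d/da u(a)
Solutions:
 u(a) = C1 + Integral(a/cos(a), a)


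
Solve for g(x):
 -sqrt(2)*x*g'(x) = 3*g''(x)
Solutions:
 g(x) = C1 + C2*erf(2^(3/4)*sqrt(3)*x/6)


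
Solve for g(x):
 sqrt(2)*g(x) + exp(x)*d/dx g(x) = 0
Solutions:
 g(x) = C1*exp(sqrt(2)*exp(-x))


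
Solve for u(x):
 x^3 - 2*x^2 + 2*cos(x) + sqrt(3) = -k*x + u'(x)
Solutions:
 u(x) = C1 + k*x^2/2 + x^4/4 - 2*x^3/3 + sqrt(3)*x + 2*sin(x)


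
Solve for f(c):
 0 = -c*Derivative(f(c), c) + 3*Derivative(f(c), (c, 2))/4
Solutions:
 f(c) = C1 + C2*erfi(sqrt(6)*c/3)


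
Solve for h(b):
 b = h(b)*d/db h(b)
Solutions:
 h(b) = -sqrt(C1 + b^2)
 h(b) = sqrt(C1 + b^2)


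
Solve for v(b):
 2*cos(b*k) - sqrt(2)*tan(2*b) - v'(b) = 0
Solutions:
 v(b) = C1 + 2*Piecewise((sin(b*k)/k, Ne(k, 0)), (b, True)) + sqrt(2)*log(cos(2*b))/2


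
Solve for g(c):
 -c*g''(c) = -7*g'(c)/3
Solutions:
 g(c) = C1 + C2*c^(10/3)


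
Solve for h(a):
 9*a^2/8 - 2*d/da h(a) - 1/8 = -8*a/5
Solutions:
 h(a) = C1 + 3*a^3/16 + 2*a^2/5 - a/16


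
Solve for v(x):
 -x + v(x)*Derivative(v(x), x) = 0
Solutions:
 v(x) = -sqrt(C1 + x^2)
 v(x) = sqrt(C1 + x^2)


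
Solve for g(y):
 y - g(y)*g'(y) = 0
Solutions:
 g(y) = -sqrt(C1 + y^2)
 g(y) = sqrt(C1 + y^2)


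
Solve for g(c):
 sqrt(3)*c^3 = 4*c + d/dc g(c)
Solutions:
 g(c) = C1 + sqrt(3)*c^4/4 - 2*c^2


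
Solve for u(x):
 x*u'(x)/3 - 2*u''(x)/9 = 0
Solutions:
 u(x) = C1 + C2*erfi(sqrt(3)*x/2)


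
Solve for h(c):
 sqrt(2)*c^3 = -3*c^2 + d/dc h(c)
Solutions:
 h(c) = C1 + sqrt(2)*c^4/4 + c^3


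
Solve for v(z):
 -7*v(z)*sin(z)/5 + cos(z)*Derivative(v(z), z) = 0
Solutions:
 v(z) = C1/cos(z)^(7/5)


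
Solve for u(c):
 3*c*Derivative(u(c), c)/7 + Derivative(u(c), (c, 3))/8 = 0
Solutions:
 u(c) = C1 + Integral(C2*airyai(-2*3^(1/3)*7^(2/3)*c/7) + C3*airybi(-2*3^(1/3)*7^(2/3)*c/7), c)


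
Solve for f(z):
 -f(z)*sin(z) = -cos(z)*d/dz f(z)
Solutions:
 f(z) = C1/cos(z)


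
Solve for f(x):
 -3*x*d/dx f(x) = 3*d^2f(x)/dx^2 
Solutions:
 f(x) = C1 + C2*erf(sqrt(2)*x/2)


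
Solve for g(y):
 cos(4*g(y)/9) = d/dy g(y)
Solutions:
 -y - 9*log(sin(4*g(y)/9) - 1)/8 + 9*log(sin(4*g(y)/9) + 1)/8 = C1


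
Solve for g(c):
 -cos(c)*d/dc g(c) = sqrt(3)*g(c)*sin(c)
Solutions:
 g(c) = C1*cos(c)^(sqrt(3))


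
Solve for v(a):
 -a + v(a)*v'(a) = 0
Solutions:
 v(a) = -sqrt(C1 + a^2)
 v(a) = sqrt(C1 + a^2)


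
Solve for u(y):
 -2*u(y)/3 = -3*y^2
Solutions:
 u(y) = 9*y^2/2


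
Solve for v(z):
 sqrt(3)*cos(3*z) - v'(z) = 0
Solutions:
 v(z) = C1 + sqrt(3)*sin(3*z)/3


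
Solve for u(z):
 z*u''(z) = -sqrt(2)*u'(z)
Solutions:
 u(z) = C1 + C2*z^(1 - sqrt(2))


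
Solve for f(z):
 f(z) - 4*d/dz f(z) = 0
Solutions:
 f(z) = C1*exp(z/4)


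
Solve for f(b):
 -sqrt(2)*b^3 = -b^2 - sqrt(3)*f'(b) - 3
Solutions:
 f(b) = C1 + sqrt(6)*b^4/12 - sqrt(3)*b^3/9 - sqrt(3)*b


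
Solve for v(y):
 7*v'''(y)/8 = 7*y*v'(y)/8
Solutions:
 v(y) = C1 + Integral(C2*airyai(y) + C3*airybi(y), y)


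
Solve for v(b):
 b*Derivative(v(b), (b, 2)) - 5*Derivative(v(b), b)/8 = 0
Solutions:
 v(b) = C1 + C2*b^(13/8)


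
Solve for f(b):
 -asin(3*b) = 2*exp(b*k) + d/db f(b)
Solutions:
 f(b) = C1 - b*asin(3*b) - sqrt(1 - 9*b^2)/3 - 2*Piecewise((exp(b*k)/k, Ne(k, 0)), (b, True))


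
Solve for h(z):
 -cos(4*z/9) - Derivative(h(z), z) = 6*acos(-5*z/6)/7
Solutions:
 h(z) = C1 - 6*z*acos(-5*z/6)/7 - 6*sqrt(36 - 25*z^2)/35 - 9*sin(4*z/9)/4


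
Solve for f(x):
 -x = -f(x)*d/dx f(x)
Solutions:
 f(x) = -sqrt(C1 + x^2)
 f(x) = sqrt(C1 + x^2)


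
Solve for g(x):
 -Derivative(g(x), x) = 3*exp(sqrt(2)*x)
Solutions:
 g(x) = C1 - 3*sqrt(2)*exp(sqrt(2)*x)/2


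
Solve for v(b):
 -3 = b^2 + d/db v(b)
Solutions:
 v(b) = C1 - b^3/3 - 3*b


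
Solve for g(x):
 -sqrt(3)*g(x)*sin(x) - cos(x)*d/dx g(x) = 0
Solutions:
 g(x) = C1*cos(x)^(sqrt(3))


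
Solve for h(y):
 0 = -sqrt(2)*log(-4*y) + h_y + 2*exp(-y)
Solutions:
 h(y) = C1 + sqrt(2)*y*log(-y) + sqrt(2)*y*(-1 + 2*log(2)) + 2*exp(-y)


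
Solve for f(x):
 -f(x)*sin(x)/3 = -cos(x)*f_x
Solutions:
 f(x) = C1/cos(x)^(1/3)


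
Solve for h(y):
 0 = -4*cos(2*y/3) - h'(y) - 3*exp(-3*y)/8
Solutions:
 h(y) = C1 - 6*sin(2*y/3) + exp(-3*y)/8


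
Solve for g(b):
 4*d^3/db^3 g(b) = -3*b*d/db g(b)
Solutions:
 g(b) = C1 + Integral(C2*airyai(-6^(1/3)*b/2) + C3*airybi(-6^(1/3)*b/2), b)


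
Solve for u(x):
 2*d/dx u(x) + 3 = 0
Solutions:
 u(x) = C1 - 3*x/2


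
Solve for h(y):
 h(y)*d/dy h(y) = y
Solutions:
 h(y) = -sqrt(C1 + y^2)
 h(y) = sqrt(C1 + y^2)


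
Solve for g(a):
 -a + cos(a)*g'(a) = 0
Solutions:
 g(a) = C1 + Integral(a/cos(a), a)


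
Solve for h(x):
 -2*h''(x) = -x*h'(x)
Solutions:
 h(x) = C1 + C2*erfi(x/2)


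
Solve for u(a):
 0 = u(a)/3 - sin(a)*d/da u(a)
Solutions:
 u(a) = C1*(cos(a) - 1)^(1/6)/(cos(a) + 1)^(1/6)


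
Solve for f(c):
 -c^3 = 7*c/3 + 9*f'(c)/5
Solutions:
 f(c) = C1 - 5*c^4/36 - 35*c^2/54


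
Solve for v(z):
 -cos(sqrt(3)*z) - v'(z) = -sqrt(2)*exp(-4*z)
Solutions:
 v(z) = C1 - sqrt(3)*sin(sqrt(3)*z)/3 - sqrt(2)*exp(-4*z)/4


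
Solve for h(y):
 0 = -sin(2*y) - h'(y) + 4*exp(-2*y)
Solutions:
 h(y) = C1 + cos(2*y)/2 - 2*exp(-2*y)


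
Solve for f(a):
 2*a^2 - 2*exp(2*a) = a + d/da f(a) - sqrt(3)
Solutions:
 f(a) = C1 + 2*a^3/3 - a^2/2 + sqrt(3)*a - exp(2*a)


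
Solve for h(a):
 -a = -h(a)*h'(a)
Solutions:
 h(a) = -sqrt(C1 + a^2)
 h(a) = sqrt(C1 + a^2)


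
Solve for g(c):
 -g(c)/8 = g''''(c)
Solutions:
 g(c) = (C1*sin(2^(3/4)*c/4) + C2*cos(2^(3/4)*c/4))*exp(-2^(3/4)*c/4) + (C3*sin(2^(3/4)*c/4) + C4*cos(2^(3/4)*c/4))*exp(2^(3/4)*c/4)


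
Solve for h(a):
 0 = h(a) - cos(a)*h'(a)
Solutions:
 h(a) = C1*sqrt(sin(a) + 1)/sqrt(sin(a) - 1)


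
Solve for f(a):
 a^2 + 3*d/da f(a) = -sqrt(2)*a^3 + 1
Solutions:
 f(a) = C1 - sqrt(2)*a^4/12 - a^3/9 + a/3


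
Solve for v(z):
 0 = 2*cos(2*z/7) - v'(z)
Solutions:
 v(z) = C1 + 7*sin(2*z/7)


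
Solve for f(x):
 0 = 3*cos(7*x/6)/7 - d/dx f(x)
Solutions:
 f(x) = C1 + 18*sin(7*x/6)/49


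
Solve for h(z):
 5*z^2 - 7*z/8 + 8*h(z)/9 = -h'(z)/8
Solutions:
 h(z) = C1*exp(-64*z/9) - 45*z^2/8 + 657*z/256 - 5913/16384


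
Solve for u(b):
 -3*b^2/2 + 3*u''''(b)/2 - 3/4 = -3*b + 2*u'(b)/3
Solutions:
 u(b) = C1 + C4*exp(2^(2/3)*3^(1/3)*b/3) - 3*b^3/4 + 9*b^2/4 - 9*b/8 + (C2*sin(2^(2/3)*3^(5/6)*b/6) + C3*cos(2^(2/3)*3^(5/6)*b/6))*exp(-2^(2/3)*3^(1/3)*b/6)


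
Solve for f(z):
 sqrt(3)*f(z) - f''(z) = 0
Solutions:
 f(z) = C1*exp(-3^(1/4)*z) + C2*exp(3^(1/4)*z)


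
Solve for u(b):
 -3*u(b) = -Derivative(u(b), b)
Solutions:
 u(b) = C1*exp(3*b)


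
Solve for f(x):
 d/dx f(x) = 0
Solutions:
 f(x) = C1


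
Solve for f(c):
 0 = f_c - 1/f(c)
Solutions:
 f(c) = -sqrt(C1 + 2*c)
 f(c) = sqrt(C1 + 2*c)


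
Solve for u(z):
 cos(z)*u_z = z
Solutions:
 u(z) = C1 + Integral(z/cos(z), z)


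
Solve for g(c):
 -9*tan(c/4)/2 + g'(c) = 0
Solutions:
 g(c) = C1 - 18*log(cos(c/4))


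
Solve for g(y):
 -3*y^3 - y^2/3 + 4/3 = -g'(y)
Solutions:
 g(y) = C1 + 3*y^4/4 + y^3/9 - 4*y/3


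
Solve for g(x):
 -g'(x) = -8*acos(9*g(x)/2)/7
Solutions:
 Integral(1/acos(9*_y/2), (_y, g(x))) = C1 + 8*x/7


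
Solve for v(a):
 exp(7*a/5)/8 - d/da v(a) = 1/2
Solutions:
 v(a) = C1 - a/2 + 5*exp(7*a/5)/56


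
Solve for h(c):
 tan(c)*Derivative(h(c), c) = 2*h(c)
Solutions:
 h(c) = C1*sin(c)^2


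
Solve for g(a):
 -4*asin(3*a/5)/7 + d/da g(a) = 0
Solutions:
 g(a) = C1 + 4*a*asin(3*a/5)/7 + 4*sqrt(25 - 9*a^2)/21


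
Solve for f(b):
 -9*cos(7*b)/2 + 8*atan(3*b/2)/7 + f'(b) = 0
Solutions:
 f(b) = C1 - 8*b*atan(3*b/2)/7 + 8*log(9*b^2 + 4)/21 + 9*sin(7*b)/14


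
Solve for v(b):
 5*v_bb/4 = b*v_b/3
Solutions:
 v(b) = C1 + C2*erfi(sqrt(30)*b/15)


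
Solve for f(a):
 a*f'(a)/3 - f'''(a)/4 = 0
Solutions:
 f(a) = C1 + Integral(C2*airyai(6^(2/3)*a/3) + C3*airybi(6^(2/3)*a/3), a)


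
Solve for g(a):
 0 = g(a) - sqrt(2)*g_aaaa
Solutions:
 g(a) = C1*exp(-2^(7/8)*a/2) + C2*exp(2^(7/8)*a/2) + C3*sin(2^(7/8)*a/2) + C4*cos(2^(7/8)*a/2)


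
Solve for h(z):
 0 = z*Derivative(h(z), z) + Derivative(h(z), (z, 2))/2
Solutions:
 h(z) = C1 + C2*erf(z)


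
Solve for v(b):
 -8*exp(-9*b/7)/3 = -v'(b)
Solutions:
 v(b) = C1 - 56*exp(-9*b/7)/27


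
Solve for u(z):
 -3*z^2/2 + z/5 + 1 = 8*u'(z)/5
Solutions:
 u(z) = C1 - 5*z^3/16 + z^2/16 + 5*z/8


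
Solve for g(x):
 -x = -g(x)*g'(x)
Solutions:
 g(x) = -sqrt(C1 + x^2)
 g(x) = sqrt(C1 + x^2)


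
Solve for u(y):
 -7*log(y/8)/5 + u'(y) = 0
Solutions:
 u(y) = C1 + 7*y*log(y)/5 - 21*y*log(2)/5 - 7*y/5


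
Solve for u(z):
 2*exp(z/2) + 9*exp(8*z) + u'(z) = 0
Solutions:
 u(z) = C1 - 4*exp(z/2) - 9*exp(8*z)/8


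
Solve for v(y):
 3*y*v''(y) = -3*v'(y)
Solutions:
 v(y) = C1 + C2*log(y)


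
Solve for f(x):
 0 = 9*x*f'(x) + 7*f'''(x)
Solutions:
 f(x) = C1 + Integral(C2*airyai(-21^(2/3)*x/7) + C3*airybi(-21^(2/3)*x/7), x)


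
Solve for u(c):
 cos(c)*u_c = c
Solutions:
 u(c) = C1 + Integral(c/cos(c), c)


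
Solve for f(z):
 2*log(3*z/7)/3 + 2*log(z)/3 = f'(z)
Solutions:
 f(z) = C1 + 4*z*log(z)/3 - 4*z/3 - 2*z*log(7)/3 + 2*z*log(3)/3


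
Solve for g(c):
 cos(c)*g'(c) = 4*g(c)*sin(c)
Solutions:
 g(c) = C1/cos(c)^4


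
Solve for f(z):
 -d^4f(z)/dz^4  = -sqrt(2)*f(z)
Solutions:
 f(z) = C1*exp(-2^(1/8)*z) + C2*exp(2^(1/8)*z) + C3*sin(2^(1/8)*z) + C4*cos(2^(1/8)*z)


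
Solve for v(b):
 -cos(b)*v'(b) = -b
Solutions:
 v(b) = C1 + Integral(b/cos(b), b)


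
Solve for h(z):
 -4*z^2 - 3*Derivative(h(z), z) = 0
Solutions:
 h(z) = C1 - 4*z^3/9


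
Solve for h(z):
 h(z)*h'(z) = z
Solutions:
 h(z) = -sqrt(C1 + z^2)
 h(z) = sqrt(C1 + z^2)


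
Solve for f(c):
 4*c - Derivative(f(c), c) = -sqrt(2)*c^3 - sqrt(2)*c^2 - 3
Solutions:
 f(c) = C1 + sqrt(2)*c^4/4 + sqrt(2)*c^3/3 + 2*c^2 + 3*c


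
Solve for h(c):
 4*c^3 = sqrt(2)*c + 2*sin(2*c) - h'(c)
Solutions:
 h(c) = C1 - c^4 + sqrt(2)*c^2/2 - cos(2*c)


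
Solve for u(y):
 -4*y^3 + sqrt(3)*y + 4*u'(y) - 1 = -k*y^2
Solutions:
 u(y) = C1 - k*y^3/12 + y^4/4 - sqrt(3)*y^2/8 + y/4


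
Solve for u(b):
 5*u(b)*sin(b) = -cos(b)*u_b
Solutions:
 u(b) = C1*cos(b)^5


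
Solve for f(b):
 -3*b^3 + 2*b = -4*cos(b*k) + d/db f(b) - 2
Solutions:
 f(b) = C1 - 3*b^4/4 + b^2 + 2*b + 4*sin(b*k)/k


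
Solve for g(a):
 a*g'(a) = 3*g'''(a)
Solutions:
 g(a) = C1 + Integral(C2*airyai(3^(2/3)*a/3) + C3*airybi(3^(2/3)*a/3), a)


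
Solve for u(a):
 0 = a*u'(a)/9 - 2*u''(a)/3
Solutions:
 u(a) = C1 + C2*erfi(sqrt(3)*a/6)


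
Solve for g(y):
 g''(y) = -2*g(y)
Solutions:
 g(y) = C1*sin(sqrt(2)*y) + C2*cos(sqrt(2)*y)


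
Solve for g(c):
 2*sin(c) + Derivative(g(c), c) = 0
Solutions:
 g(c) = C1 + 2*cos(c)


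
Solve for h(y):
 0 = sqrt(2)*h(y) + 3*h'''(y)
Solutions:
 h(y) = C3*exp(-2^(1/6)*3^(2/3)*y/3) + (C1*sin(6^(1/6)*y/2) + C2*cos(6^(1/6)*y/2))*exp(2^(1/6)*3^(2/3)*y/6)


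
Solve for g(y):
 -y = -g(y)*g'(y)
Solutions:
 g(y) = -sqrt(C1 + y^2)
 g(y) = sqrt(C1 + y^2)


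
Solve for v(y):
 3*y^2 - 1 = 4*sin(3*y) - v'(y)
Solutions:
 v(y) = C1 - y^3 + y - 4*cos(3*y)/3


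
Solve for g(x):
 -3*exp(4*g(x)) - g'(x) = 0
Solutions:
 g(x) = log(-I*(1/(C1 + 12*x))^(1/4))
 g(x) = log(I*(1/(C1 + 12*x))^(1/4))
 g(x) = log(-(1/(C1 + 12*x))^(1/4))
 g(x) = log(1/(C1 + 12*x))/4


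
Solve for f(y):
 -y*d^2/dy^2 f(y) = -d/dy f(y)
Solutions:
 f(y) = C1 + C2*y^2


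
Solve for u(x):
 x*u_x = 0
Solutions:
 u(x) = C1


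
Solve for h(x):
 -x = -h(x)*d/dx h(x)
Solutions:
 h(x) = -sqrt(C1 + x^2)
 h(x) = sqrt(C1 + x^2)


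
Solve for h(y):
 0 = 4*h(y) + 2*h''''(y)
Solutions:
 h(y) = (C1*sin(2^(3/4)*y/2) + C2*cos(2^(3/4)*y/2))*exp(-2^(3/4)*y/2) + (C3*sin(2^(3/4)*y/2) + C4*cos(2^(3/4)*y/2))*exp(2^(3/4)*y/2)


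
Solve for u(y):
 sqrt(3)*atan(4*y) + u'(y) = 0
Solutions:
 u(y) = C1 - sqrt(3)*(y*atan(4*y) - log(16*y^2 + 1)/8)


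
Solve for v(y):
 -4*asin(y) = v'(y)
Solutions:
 v(y) = C1 - 4*y*asin(y) - 4*sqrt(1 - y^2)


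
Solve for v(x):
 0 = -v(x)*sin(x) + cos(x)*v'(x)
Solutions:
 v(x) = C1/cos(x)


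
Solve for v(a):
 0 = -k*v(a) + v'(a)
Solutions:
 v(a) = C1*exp(a*k)


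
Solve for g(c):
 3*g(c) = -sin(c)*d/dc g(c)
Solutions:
 g(c) = C1*(cos(c) + 1)^(3/2)/(cos(c) - 1)^(3/2)


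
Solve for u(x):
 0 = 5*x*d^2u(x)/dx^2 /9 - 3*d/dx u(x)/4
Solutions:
 u(x) = C1 + C2*x^(47/20)


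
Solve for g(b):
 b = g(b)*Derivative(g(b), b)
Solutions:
 g(b) = -sqrt(C1 + b^2)
 g(b) = sqrt(C1 + b^2)


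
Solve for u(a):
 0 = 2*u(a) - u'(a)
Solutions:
 u(a) = C1*exp(2*a)


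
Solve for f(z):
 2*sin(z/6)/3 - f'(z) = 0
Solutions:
 f(z) = C1 - 4*cos(z/6)


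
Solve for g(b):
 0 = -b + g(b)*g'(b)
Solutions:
 g(b) = -sqrt(C1 + b^2)
 g(b) = sqrt(C1 + b^2)


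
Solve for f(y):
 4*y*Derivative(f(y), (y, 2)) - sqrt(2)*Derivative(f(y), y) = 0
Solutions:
 f(y) = C1 + C2*y^(sqrt(2)/4 + 1)


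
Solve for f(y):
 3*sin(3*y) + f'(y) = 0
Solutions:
 f(y) = C1 + cos(3*y)


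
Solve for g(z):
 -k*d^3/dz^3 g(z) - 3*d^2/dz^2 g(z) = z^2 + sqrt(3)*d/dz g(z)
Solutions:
 g(z) = C1 + C2*exp(z*(sqrt(-4*sqrt(3)*k + 9) - 3)/(2*k)) + C3*exp(-z*(sqrt(-4*sqrt(3)*k + 9) + 3)/(2*k)) + 2*k*z/3 - sqrt(3)*z^3/9 + z^2 - 2*sqrt(3)*z


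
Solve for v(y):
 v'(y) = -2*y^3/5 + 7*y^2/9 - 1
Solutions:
 v(y) = C1 - y^4/10 + 7*y^3/27 - y


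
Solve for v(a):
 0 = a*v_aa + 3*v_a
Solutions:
 v(a) = C1 + C2/a^2


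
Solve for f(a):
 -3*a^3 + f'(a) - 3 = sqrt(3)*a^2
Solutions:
 f(a) = C1 + 3*a^4/4 + sqrt(3)*a^3/3 + 3*a


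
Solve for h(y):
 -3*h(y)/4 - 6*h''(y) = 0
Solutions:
 h(y) = C1*sin(sqrt(2)*y/4) + C2*cos(sqrt(2)*y/4)


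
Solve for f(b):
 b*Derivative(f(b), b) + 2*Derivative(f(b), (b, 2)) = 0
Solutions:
 f(b) = C1 + C2*erf(b/2)


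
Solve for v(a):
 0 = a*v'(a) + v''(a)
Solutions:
 v(a) = C1 + C2*erf(sqrt(2)*a/2)


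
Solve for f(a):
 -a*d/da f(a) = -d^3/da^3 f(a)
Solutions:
 f(a) = C1 + Integral(C2*airyai(a) + C3*airybi(a), a)


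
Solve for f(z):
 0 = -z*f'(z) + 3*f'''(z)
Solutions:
 f(z) = C1 + Integral(C2*airyai(3^(2/3)*z/3) + C3*airybi(3^(2/3)*z/3), z)


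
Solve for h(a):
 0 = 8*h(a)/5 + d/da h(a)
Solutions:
 h(a) = C1*exp(-8*a/5)


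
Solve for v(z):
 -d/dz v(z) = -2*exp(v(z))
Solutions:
 v(z) = log(-1/(C1 + 2*z))


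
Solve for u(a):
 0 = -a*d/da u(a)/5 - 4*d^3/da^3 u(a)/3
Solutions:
 u(a) = C1 + Integral(C2*airyai(-150^(1/3)*a/10) + C3*airybi(-150^(1/3)*a/10), a)


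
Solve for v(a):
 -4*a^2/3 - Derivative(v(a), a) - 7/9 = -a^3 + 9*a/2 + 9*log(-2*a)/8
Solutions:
 v(a) = C1 + a^4/4 - 4*a^3/9 - 9*a^2/4 - 9*a*log(-a)/8 + a*(25 - 81*log(2))/72


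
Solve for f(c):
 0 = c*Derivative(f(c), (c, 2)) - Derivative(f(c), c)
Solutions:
 f(c) = C1 + C2*c^2


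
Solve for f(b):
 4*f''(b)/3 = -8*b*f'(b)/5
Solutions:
 f(b) = C1 + C2*erf(sqrt(15)*b/5)


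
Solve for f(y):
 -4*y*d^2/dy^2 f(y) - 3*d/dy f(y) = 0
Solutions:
 f(y) = C1 + C2*y^(1/4)


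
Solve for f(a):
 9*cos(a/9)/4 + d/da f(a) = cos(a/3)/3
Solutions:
 f(a) = C1 - 81*sin(a/9)/4 + sin(a/3)


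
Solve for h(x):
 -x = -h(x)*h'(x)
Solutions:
 h(x) = -sqrt(C1 + x^2)
 h(x) = sqrt(C1 + x^2)


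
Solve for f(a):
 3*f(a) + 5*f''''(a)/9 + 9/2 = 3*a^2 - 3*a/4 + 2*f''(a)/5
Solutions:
 f(a) = a^2 - a/4 + (C1*sin(15^(3/4)*a*sin(atan(sqrt(366)/3)/2)/5) + C2*cos(15^(3/4)*a*sin(atan(sqrt(366)/3)/2)/5))*exp(-15^(3/4)*a*cos(atan(sqrt(366)/3)/2)/5) + (C3*sin(15^(3/4)*a*sin(atan(sqrt(366)/3)/2)/5) + C4*cos(15^(3/4)*a*sin(atan(sqrt(366)/3)/2)/5))*exp(15^(3/4)*a*cos(atan(sqrt(366)/3)/2)/5) - 37/30


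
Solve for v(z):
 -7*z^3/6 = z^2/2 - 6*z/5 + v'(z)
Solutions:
 v(z) = C1 - 7*z^4/24 - z^3/6 + 3*z^2/5


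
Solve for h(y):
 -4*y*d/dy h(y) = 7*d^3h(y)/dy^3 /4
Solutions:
 h(y) = C1 + Integral(C2*airyai(-2*2^(1/3)*7^(2/3)*y/7) + C3*airybi(-2*2^(1/3)*7^(2/3)*y/7), y)


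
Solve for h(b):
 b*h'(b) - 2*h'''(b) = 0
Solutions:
 h(b) = C1 + Integral(C2*airyai(2^(2/3)*b/2) + C3*airybi(2^(2/3)*b/2), b)


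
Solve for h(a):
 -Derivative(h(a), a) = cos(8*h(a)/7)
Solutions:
 a - 7*log(sin(8*h(a)/7) - 1)/16 + 7*log(sin(8*h(a)/7) + 1)/16 = C1


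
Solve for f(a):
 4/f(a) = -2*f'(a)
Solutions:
 f(a) = -sqrt(C1 - 4*a)
 f(a) = sqrt(C1 - 4*a)


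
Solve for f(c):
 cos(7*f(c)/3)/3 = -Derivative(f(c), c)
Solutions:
 c/3 - 3*log(sin(7*f(c)/3) - 1)/14 + 3*log(sin(7*f(c)/3) + 1)/14 = C1


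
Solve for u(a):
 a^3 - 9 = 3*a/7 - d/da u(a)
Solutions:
 u(a) = C1 - a^4/4 + 3*a^2/14 + 9*a


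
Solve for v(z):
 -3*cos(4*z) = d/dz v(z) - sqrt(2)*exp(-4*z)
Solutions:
 v(z) = C1 - 3*sin(4*z)/4 - sqrt(2)*exp(-4*z)/4


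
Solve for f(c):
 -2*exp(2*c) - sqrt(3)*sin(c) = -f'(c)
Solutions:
 f(c) = C1 + exp(2*c) - sqrt(3)*cos(c)


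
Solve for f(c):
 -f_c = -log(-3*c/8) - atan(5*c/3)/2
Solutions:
 f(c) = C1 + c*log(-c) + c*atan(5*c/3)/2 - 3*c*log(2) - c + c*log(3) - 3*log(25*c^2 + 9)/20


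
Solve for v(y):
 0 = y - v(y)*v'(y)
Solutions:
 v(y) = -sqrt(C1 + y^2)
 v(y) = sqrt(C1 + y^2)


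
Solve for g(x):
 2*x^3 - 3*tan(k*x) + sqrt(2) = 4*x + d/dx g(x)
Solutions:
 g(x) = C1 + x^4/2 - 2*x^2 + sqrt(2)*x - 3*Piecewise((-log(cos(k*x))/k, Ne(k, 0)), (0, True))


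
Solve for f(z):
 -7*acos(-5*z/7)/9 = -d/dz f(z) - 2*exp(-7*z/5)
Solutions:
 f(z) = C1 + 7*z*acos(-5*z/7)/9 + 7*sqrt(49 - 25*z^2)/45 + 10*exp(-7*z/5)/7


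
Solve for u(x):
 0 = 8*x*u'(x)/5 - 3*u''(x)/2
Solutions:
 u(x) = C1 + C2*erfi(2*sqrt(30)*x/15)


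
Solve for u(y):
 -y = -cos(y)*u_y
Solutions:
 u(y) = C1 + Integral(y/cos(y), y)


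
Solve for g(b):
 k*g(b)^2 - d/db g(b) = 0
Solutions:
 g(b) = -1/(C1 + b*k)


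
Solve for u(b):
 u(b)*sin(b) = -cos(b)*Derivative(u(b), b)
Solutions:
 u(b) = C1*cos(b)


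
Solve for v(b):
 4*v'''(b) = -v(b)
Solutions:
 v(b) = C3*exp(-2^(1/3)*b/2) + (C1*sin(2^(1/3)*sqrt(3)*b/4) + C2*cos(2^(1/3)*sqrt(3)*b/4))*exp(2^(1/3)*b/4)


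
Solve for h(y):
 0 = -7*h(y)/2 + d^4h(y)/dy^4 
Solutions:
 h(y) = C1*exp(-2^(3/4)*7^(1/4)*y/2) + C2*exp(2^(3/4)*7^(1/4)*y/2) + C3*sin(2^(3/4)*7^(1/4)*y/2) + C4*cos(2^(3/4)*7^(1/4)*y/2)


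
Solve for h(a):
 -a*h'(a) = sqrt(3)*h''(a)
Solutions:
 h(a) = C1 + C2*erf(sqrt(2)*3^(3/4)*a/6)


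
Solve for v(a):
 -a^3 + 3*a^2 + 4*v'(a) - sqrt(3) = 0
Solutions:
 v(a) = C1 + a^4/16 - a^3/4 + sqrt(3)*a/4


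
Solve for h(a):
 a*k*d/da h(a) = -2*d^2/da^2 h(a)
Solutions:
 h(a) = Piecewise((-sqrt(pi)*C1*erf(a*sqrt(k)/2)/sqrt(k) - C2, (k > 0) | (k < 0)), (-C1*a - C2, True))


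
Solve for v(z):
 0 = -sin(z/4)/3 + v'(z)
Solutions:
 v(z) = C1 - 4*cos(z/4)/3


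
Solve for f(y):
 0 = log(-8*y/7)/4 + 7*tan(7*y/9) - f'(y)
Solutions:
 f(y) = C1 + y*log(-y)/4 - y*log(7) - y/4 + 3*y*log(14)/4 - 9*log(cos(7*y/9))


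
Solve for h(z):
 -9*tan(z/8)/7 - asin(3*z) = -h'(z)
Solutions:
 h(z) = C1 + z*asin(3*z) + sqrt(1 - 9*z^2)/3 - 72*log(cos(z/8))/7


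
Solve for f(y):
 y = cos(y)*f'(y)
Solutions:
 f(y) = C1 + Integral(y/cos(y), y)


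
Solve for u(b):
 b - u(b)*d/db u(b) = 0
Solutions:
 u(b) = -sqrt(C1 + b^2)
 u(b) = sqrt(C1 + b^2)


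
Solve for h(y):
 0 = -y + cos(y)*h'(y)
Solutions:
 h(y) = C1 + Integral(y/cos(y), y)


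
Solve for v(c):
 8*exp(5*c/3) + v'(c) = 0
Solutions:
 v(c) = C1 - 24*exp(5*c/3)/5


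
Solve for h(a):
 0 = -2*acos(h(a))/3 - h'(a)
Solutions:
 Integral(1/acos(_y), (_y, h(a))) = C1 - 2*a/3


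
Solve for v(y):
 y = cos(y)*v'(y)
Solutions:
 v(y) = C1 + Integral(y/cos(y), y)


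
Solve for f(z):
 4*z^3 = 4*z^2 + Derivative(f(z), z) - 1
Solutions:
 f(z) = C1 + z^4 - 4*z^3/3 + z


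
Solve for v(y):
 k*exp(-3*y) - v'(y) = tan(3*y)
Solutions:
 v(y) = C1 - k*exp(-3*y)/3 - log(tan(3*y)^2 + 1)/6


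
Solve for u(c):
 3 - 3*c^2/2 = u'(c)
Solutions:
 u(c) = C1 - c^3/2 + 3*c


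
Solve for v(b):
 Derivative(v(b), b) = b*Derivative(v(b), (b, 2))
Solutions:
 v(b) = C1 + C2*b^2


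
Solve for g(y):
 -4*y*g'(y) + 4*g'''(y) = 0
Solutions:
 g(y) = C1 + Integral(C2*airyai(y) + C3*airybi(y), y)


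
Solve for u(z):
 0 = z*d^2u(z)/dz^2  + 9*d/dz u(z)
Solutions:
 u(z) = C1 + C2/z^8


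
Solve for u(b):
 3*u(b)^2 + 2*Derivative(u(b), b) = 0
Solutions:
 u(b) = 2/(C1 + 3*b)


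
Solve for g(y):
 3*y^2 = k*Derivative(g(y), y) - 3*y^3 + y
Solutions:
 g(y) = C1 + 3*y^4/(4*k) + y^3/k - y^2/(2*k)


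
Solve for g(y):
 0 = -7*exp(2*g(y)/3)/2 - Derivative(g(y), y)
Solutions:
 g(y) = 3*log(-sqrt(-1/(C1 - 7*y))) + 3*log(3)/2
 g(y) = 3*log(-1/(C1 - 7*y))/2 + 3*log(3)/2


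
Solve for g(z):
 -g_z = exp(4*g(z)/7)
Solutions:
 g(z) = 7*log(-(1/(C1 + 4*z))^(1/4)) + 7*log(7)/4
 g(z) = 7*log(1/(C1 + 4*z))/4 + 7*log(7)/4
 g(z) = 7*log(-I*(1/(C1 + 4*z))^(1/4)) + 7*log(7)/4
 g(z) = 7*log(I*(1/(C1 + 4*z))^(1/4)) + 7*log(7)/4


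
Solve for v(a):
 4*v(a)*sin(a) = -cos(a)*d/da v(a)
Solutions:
 v(a) = C1*cos(a)^4


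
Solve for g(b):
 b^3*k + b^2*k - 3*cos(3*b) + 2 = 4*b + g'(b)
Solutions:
 g(b) = C1 + b^4*k/4 + b^3*k/3 - 2*b^2 + 2*b - sin(3*b)


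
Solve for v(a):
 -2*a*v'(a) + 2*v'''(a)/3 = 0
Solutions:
 v(a) = C1 + Integral(C2*airyai(3^(1/3)*a) + C3*airybi(3^(1/3)*a), a)


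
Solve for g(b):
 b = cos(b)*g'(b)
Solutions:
 g(b) = C1 + Integral(b/cos(b), b)
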